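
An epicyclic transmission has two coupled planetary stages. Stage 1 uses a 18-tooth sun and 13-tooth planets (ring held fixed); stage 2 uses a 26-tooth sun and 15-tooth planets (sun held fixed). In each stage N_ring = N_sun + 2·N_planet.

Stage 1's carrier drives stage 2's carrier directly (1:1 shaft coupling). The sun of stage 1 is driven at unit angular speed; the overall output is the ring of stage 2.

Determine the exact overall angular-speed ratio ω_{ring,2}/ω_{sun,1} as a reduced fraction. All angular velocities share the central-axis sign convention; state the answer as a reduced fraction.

369/868

Stage 1: N_ring = 18 + 2·13 = 44
Stage 1: 18(ω_s−ω_c) = −44(ω_r−ω_c),  ω_r=0, ω_s=1
Stage 1: 18(1−ω_c) = −44(0−ω_c)  ⇒  62ω_c = 18  ⇒  ω_c = 9/31
  ⇒ ω_c¹/ω_s¹ = 9/31
Stage 2: N_ring = 26 + 2·15 = 56
Stage 2: 26(ω_s−ω_c) = −56(ω_r−ω_c),  ω_s=0, ω_c=1
Stage 2: ω_r = 1 − (26/56)(0−1) = 41/28
  ⇒ ω_r²/ω_c² = 41/28
Coupling ω_c² = ω_c¹ ⇒ overall = 9/31 × 41/28 = 369/868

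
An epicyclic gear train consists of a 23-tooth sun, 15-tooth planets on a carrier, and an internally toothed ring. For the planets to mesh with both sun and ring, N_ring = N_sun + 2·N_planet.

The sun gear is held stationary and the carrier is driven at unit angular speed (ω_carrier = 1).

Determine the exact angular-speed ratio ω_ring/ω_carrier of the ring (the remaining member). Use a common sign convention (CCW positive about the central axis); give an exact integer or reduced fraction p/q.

N_ring = 23 + 2·15 = 53
23(ω_s−ω_c) = −53(ω_r−ω_c),  ω_s=0, ω_c=1
ω_r = 1 − (23/53)(0−1) = 76/53
ω_r/ω_c = 76/53

76/53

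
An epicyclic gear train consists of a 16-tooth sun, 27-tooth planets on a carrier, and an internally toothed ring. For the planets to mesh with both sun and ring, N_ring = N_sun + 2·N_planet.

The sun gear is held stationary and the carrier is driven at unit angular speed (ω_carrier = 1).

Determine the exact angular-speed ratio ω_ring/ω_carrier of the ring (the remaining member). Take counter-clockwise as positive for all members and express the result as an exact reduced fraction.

43/35

N_ring = 16 + 2·27 = 70
16(ω_s−ω_c) = −70(ω_r−ω_c),  ω_s=0, ω_c=1
ω_r = 1 − (16/70)(0−1) = 43/35
ω_r/ω_c = 43/35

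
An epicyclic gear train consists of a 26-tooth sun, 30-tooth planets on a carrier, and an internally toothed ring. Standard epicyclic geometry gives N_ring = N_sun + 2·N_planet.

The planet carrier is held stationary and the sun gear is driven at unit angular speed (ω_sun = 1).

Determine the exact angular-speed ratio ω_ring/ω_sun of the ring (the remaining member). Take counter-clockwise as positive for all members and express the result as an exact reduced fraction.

N_ring = 26 + 2·30 = 86
26(ω_s−ω_c) = −86(ω_r−ω_c),  ω_c=0, ω_s=1
ω_r = 0 − (26/86)(1−0) = -13/43
ω_r/ω_s = -13/43

-13/43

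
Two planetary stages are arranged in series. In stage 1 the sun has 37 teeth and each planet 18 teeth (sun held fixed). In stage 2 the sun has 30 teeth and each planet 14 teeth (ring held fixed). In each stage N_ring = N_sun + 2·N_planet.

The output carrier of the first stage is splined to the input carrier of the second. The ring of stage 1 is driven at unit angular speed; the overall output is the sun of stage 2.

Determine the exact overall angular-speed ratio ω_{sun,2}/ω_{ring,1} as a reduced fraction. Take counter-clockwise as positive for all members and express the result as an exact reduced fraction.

146/75

Stage 1: N_ring = 37 + 2·18 = 73
Stage 1: 37(ω_s−ω_c) = −73(ω_r−ω_c),  ω_s=0, ω_r=1
Stage 1: 37(0−ω_c) = −73(1−ω_c)  ⇒  110ω_c = 73  ⇒  ω_c = 73/110
  ⇒ ω_c¹/ω_r¹ = 73/110
Stage 2: N_ring = 30 + 2·14 = 58
Stage 2: 30(ω_s−ω_c) = −58(ω_r−ω_c),  ω_r=0, ω_c=1
Stage 2: ω_s = 1 − (58/30)(0−1) = 44/15
  ⇒ ω_s²/ω_c² = 44/15
Coupling ω_c² = ω_c¹ ⇒ overall = 73/110 × 44/15 = 146/75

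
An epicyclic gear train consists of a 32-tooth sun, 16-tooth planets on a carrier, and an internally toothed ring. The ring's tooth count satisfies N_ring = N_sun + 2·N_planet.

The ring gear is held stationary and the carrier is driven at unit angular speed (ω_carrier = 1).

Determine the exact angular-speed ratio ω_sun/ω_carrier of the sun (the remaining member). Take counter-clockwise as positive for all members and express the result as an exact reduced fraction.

3

N_ring = 32 + 2·16 = 64
32(ω_s−ω_c) = −64(ω_r−ω_c),  ω_r=0, ω_c=1
ω_s = 1 − (64/32)(0−1) = 3
ω_s/ω_c = 3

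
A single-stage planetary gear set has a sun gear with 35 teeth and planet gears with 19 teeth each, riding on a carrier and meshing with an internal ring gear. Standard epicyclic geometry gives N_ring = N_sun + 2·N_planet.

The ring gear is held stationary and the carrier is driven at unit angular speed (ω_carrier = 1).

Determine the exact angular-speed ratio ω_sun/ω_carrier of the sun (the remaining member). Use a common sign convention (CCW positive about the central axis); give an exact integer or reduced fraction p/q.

N_ring = 35 + 2·19 = 73
35(ω_s−ω_c) = −73(ω_r−ω_c),  ω_r=0, ω_c=1
ω_s = 1 − (73/35)(0−1) = 108/35
ω_s/ω_c = 108/35

108/35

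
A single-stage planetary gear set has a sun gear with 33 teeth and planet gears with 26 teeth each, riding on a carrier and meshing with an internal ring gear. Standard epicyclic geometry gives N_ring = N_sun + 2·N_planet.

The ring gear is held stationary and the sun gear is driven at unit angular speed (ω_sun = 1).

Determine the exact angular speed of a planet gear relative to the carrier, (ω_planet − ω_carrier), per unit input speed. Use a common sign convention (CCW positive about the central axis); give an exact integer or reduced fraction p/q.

-2805/3068

N_ring = 33 + 2·26 = 85
33(ω_s−ω_c) = −85(ω_r−ω_c),  ω_r=0, ω_s=1
33(1−ω_c) = −85(0−ω_c)  ⇒  118ω_c = 33  ⇒  ω_c = 33/118
sun–planet: 33·(1−33/118) = −26·(ω_p−ω_c)  ⇒  ω_p−ω_c = −(33/26)·(85/118) = -2805/3068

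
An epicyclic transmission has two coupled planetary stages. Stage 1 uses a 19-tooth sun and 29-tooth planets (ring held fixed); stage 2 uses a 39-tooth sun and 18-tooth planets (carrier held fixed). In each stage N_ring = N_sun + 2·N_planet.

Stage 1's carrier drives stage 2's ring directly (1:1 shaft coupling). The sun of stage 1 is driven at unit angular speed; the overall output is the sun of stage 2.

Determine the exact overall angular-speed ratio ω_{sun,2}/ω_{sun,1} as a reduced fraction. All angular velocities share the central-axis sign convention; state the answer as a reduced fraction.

Stage 1: N_ring = 19 + 2·29 = 77
Stage 1: 19(ω_s−ω_c) = −77(ω_r−ω_c),  ω_r=0, ω_s=1
Stage 1: 19(1−ω_c) = −77(0−ω_c)  ⇒  96ω_c = 19  ⇒  ω_c = 19/96
  ⇒ ω_c¹/ω_s¹ = 19/96
Stage 2: N_ring = 39 + 2·18 = 75
Stage 2: 39(ω_s−ω_c) = −75(ω_r−ω_c),  ω_c=0, ω_r=1
Stage 2: ω_s = 0 − (75/39)(1−0) = -25/13
  ⇒ ω_s²/ω_r² = -25/13
Coupling ω_r² = ω_c¹ ⇒ overall = 19/96 × -25/13 = -475/1248

-475/1248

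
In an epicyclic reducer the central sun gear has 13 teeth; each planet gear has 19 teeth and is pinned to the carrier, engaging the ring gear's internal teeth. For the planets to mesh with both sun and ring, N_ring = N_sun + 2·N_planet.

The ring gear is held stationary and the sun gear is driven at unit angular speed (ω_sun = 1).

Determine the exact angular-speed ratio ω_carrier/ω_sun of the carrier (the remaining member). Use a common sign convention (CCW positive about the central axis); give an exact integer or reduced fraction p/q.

13/64

N_ring = 13 + 2·19 = 51
13(ω_s−ω_c) = −51(ω_r−ω_c),  ω_r=0, ω_s=1
13(1−ω_c) = −51(0−ω_c)  ⇒  64ω_c = 13  ⇒  ω_c = 13/64
ω_c/ω_s = 13/64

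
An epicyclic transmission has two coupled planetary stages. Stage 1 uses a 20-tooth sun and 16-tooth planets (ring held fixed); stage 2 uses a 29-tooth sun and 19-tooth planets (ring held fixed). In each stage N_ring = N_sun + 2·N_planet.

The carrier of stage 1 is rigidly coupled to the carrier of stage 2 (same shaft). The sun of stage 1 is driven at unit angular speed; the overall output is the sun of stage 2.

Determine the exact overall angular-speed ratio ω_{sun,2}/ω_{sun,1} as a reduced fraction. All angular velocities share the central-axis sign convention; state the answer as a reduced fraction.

Stage 1: N_ring = 20 + 2·16 = 52
Stage 1: 20(ω_s−ω_c) = −52(ω_r−ω_c),  ω_r=0, ω_s=1
Stage 1: 20(1−ω_c) = −52(0−ω_c)  ⇒  72ω_c = 20  ⇒  ω_c = 5/18
  ⇒ ω_c¹/ω_s¹ = 5/18
Stage 2: N_ring = 29 + 2·19 = 67
Stage 2: 29(ω_s−ω_c) = −67(ω_r−ω_c),  ω_r=0, ω_c=1
Stage 2: ω_s = 1 − (67/29)(0−1) = 96/29
  ⇒ ω_s²/ω_c² = 96/29
Coupling ω_c² = ω_c¹ ⇒ overall = 5/18 × 96/29 = 80/87

80/87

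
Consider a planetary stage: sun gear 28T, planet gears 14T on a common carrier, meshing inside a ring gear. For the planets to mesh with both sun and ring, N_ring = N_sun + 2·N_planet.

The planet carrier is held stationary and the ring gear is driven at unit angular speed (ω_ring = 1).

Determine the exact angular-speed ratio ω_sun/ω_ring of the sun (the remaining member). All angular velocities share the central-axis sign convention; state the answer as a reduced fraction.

N_ring = 28 + 2·14 = 56
28(ω_s−ω_c) = −56(ω_r−ω_c),  ω_c=0, ω_r=1
ω_s = 0 − (56/28)(1−0) = -2
ω_s/ω_r = -2

-2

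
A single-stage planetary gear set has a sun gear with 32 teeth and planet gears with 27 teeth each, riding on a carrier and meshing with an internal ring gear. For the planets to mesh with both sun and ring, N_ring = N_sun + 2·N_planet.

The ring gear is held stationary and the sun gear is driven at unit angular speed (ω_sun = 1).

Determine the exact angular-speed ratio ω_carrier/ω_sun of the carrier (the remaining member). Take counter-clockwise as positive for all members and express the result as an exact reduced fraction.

N_ring = 32 + 2·27 = 86
32(ω_s−ω_c) = −86(ω_r−ω_c),  ω_r=0, ω_s=1
32(1−ω_c) = −86(0−ω_c)  ⇒  118ω_c = 32  ⇒  ω_c = 16/59
ω_c/ω_s = 16/59

16/59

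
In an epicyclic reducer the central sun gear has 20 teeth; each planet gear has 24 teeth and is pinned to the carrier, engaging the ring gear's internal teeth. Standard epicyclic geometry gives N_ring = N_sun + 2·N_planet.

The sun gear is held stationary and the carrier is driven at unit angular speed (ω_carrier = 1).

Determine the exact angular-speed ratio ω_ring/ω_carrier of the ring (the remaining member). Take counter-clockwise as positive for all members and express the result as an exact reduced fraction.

22/17

N_ring = 20 + 2·24 = 68
20(ω_s−ω_c) = −68(ω_r−ω_c),  ω_s=0, ω_c=1
ω_r = 1 − (20/68)(0−1) = 22/17
ω_r/ω_c = 22/17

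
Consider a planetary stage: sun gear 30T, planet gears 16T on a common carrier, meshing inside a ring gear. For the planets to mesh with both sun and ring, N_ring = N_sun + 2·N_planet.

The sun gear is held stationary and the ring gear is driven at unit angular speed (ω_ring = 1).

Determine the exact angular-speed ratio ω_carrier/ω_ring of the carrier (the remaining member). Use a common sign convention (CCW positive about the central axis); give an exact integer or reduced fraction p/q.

31/46

N_ring = 30 + 2·16 = 62
30(ω_s−ω_c) = −62(ω_r−ω_c),  ω_s=0, ω_r=1
30(0−ω_c) = −62(1−ω_c)  ⇒  92ω_c = 62  ⇒  ω_c = 31/46
ω_c/ω_r = 31/46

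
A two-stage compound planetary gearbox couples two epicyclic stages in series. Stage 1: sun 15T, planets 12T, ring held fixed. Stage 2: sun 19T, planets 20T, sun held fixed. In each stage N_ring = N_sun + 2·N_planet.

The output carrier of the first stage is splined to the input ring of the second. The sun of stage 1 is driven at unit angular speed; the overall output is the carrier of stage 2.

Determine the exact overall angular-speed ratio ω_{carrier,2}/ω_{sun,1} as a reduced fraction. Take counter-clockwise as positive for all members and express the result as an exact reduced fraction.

295/1404

Stage 1: N_ring = 15 + 2·12 = 39
Stage 1: 15(ω_s−ω_c) = −39(ω_r−ω_c),  ω_r=0, ω_s=1
Stage 1: 15(1−ω_c) = −39(0−ω_c)  ⇒  54ω_c = 15  ⇒  ω_c = 5/18
  ⇒ ω_c¹/ω_s¹ = 5/18
Stage 2: N_ring = 19 + 2·20 = 59
Stage 2: 19(ω_s−ω_c) = −59(ω_r−ω_c),  ω_s=0, ω_r=1
Stage 2: 19(0−ω_c) = −59(1−ω_c)  ⇒  78ω_c = 59  ⇒  ω_c = 59/78
  ⇒ ω_c²/ω_r² = 59/78
Coupling ω_r² = ω_c¹ ⇒ overall = 5/18 × 59/78 = 295/1404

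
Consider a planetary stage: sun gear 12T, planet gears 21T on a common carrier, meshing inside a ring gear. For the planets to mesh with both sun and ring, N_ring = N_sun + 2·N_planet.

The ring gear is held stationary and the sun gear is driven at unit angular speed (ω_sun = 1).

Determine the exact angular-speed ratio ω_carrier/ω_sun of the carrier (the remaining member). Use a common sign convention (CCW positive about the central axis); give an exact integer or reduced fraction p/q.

N_ring = 12 + 2·21 = 54
12(ω_s−ω_c) = −54(ω_r−ω_c),  ω_r=0, ω_s=1
12(1−ω_c) = −54(0−ω_c)  ⇒  66ω_c = 12  ⇒  ω_c = 2/11
ω_c/ω_s = 2/11

2/11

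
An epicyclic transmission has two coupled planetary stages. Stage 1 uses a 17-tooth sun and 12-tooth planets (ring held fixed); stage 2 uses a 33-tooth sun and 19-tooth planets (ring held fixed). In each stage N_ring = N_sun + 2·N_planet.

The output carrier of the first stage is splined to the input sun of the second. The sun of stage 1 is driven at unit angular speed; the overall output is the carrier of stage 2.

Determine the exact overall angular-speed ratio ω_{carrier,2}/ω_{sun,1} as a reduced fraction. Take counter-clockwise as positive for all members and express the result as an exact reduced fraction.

561/6032

Stage 1: N_ring = 17 + 2·12 = 41
Stage 1: 17(ω_s−ω_c) = −41(ω_r−ω_c),  ω_r=0, ω_s=1
Stage 1: 17(1−ω_c) = −41(0−ω_c)  ⇒  58ω_c = 17  ⇒  ω_c = 17/58
  ⇒ ω_c¹/ω_s¹ = 17/58
Stage 2: N_ring = 33 + 2·19 = 71
Stage 2: 33(ω_s−ω_c) = −71(ω_r−ω_c),  ω_r=0, ω_s=1
Stage 2: 33(1−ω_c) = −71(0−ω_c)  ⇒  104ω_c = 33  ⇒  ω_c = 33/104
  ⇒ ω_c²/ω_s² = 33/104
Coupling ω_s² = ω_c¹ ⇒ overall = 17/58 × 33/104 = 561/6032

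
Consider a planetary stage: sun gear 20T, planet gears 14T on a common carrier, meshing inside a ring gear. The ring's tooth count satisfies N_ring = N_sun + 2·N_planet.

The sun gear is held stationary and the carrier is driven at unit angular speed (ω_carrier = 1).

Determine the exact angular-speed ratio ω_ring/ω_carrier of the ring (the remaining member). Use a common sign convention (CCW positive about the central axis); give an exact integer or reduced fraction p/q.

N_ring = 20 + 2·14 = 48
20(ω_s−ω_c) = −48(ω_r−ω_c),  ω_s=0, ω_c=1
ω_r = 1 − (20/48)(0−1) = 17/12
ω_r/ω_c = 17/12

17/12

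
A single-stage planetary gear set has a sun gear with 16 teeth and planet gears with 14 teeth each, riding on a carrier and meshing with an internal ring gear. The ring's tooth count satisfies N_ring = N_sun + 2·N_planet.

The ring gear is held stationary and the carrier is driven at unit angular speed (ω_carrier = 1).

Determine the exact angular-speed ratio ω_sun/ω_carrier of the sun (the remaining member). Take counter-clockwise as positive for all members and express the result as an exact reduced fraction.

15/4

N_ring = 16 + 2·14 = 44
16(ω_s−ω_c) = −44(ω_r−ω_c),  ω_r=0, ω_c=1
ω_s = 1 − (44/16)(0−1) = 15/4
ω_s/ω_c = 15/4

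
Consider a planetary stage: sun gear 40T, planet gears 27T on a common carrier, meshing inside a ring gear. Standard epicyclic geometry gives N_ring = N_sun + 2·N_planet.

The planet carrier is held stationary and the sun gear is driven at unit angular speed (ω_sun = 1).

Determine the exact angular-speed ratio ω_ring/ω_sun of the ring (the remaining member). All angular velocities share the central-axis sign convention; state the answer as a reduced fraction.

N_ring = 40 + 2·27 = 94
40(ω_s−ω_c) = −94(ω_r−ω_c),  ω_c=0, ω_s=1
ω_r = 0 − (40/94)(1−0) = -20/47
ω_r/ω_s = -20/47

-20/47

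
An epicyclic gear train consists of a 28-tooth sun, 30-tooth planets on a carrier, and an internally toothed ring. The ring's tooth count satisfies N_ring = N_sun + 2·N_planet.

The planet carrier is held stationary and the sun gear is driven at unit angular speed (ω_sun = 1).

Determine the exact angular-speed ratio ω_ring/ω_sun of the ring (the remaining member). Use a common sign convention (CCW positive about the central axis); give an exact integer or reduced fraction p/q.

N_ring = 28 + 2·30 = 88
28(ω_s−ω_c) = −88(ω_r−ω_c),  ω_c=0, ω_s=1
ω_r = 0 − (28/88)(1−0) = -7/22
ω_r/ω_s = -7/22

-7/22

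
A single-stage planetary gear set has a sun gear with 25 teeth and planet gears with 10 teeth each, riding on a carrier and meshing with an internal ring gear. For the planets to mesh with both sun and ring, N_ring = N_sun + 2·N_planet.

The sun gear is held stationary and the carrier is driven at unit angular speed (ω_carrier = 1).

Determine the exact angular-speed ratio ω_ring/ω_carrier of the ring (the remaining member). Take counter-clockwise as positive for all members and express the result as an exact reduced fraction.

N_ring = 25 + 2·10 = 45
25(ω_s−ω_c) = −45(ω_r−ω_c),  ω_s=0, ω_c=1
ω_r = 1 − (25/45)(0−1) = 14/9
ω_r/ω_c = 14/9

14/9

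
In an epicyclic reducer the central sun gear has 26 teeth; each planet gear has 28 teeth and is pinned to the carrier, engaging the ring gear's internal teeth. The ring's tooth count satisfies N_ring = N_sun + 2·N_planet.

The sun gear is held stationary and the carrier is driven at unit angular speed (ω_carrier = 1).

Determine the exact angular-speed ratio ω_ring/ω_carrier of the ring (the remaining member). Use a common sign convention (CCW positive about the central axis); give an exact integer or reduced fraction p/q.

N_ring = 26 + 2·28 = 82
26(ω_s−ω_c) = −82(ω_r−ω_c),  ω_s=0, ω_c=1
ω_r = 1 − (26/82)(0−1) = 54/41
ω_r/ω_c = 54/41

54/41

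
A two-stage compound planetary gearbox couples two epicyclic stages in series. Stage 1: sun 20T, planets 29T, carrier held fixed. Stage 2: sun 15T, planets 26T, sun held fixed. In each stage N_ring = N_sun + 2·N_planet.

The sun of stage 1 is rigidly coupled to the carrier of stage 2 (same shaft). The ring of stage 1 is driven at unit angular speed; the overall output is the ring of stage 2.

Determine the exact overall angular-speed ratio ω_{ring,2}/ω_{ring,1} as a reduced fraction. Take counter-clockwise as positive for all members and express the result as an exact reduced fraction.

Stage 1: N_ring = 20 + 2·29 = 78
Stage 1: 20(ω_s−ω_c) = −78(ω_r−ω_c),  ω_c=0, ω_r=1
Stage 1: ω_s = 0 − (78/20)(1−0) = -39/10
  ⇒ ω_s¹/ω_r¹ = -39/10
Stage 2: N_ring = 15 + 2·26 = 67
Stage 2: 15(ω_s−ω_c) = −67(ω_r−ω_c),  ω_s=0, ω_c=1
Stage 2: ω_r = 1 − (15/67)(0−1) = 82/67
  ⇒ ω_r²/ω_c² = 82/67
Coupling ω_c² = ω_s¹ ⇒ overall = -39/10 × 82/67 = -1599/335

-1599/335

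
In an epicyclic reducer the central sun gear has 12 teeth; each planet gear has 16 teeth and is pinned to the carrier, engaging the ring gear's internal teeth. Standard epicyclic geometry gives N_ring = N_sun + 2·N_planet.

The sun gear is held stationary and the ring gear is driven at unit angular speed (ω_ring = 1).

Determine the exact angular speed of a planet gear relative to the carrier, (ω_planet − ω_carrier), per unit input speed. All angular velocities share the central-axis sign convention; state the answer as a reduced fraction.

N_ring = 12 + 2·16 = 44
12(ω_s−ω_c) = −44(ω_r−ω_c),  ω_s=0, ω_r=1
12(0−ω_c) = −44(1−ω_c)  ⇒  56ω_c = 44  ⇒  ω_c = 11/14
sun–planet: 12·(0−11/14) = −16·(ω_p−ω_c)  ⇒  ω_p−ω_c = −(12/16)·(-11/14) = 33/56

33/56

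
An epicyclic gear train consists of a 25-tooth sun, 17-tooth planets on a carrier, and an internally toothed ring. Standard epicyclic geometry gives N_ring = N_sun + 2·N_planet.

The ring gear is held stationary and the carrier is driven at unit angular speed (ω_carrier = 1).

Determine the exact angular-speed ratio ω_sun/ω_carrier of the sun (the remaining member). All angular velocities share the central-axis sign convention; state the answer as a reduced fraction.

N_ring = 25 + 2·17 = 59
25(ω_s−ω_c) = −59(ω_r−ω_c),  ω_r=0, ω_c=1
ω_s = 1 − (59/25)(0−1) = 84/25
ω_s/ω_c = 84/25

84/25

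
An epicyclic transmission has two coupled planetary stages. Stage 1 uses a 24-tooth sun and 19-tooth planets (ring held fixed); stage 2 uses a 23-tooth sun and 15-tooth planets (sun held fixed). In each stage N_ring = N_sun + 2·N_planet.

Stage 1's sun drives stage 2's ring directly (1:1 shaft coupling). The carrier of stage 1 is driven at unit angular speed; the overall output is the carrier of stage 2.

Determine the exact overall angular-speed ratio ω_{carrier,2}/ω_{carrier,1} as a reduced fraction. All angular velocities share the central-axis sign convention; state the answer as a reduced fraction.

Stage 1: N_ring = 24 + 2·19 = 62
Stage 1: 24(ω_s−ω_c) = −62(ω_r−ω_c),  ω_r=0, ω_c=1
Stage 1: ω_s = 1 − (62/24)(0−1) = 43/12
  ⇒ ω_s¹/ω_c¹ = 43/12
Stage 2: N_ring = 23 + 2·15 = 53
Stage 2: 23(ω_s−ω_c) = −53(ω_r−ω_c),  ω_s=0, ω_r=1
Stage 2: 23(0−ω_c) = −53(1−ω_c)  ⇒  76ω_c = 53  ⇒  ω_c = 53/76
  ⇒ ω_c²/ω_r² = 53/76
Coupling ω_r² = ω_s¹ ⇒ overall = 43/12 × 53/76 = 2279/912

2279/912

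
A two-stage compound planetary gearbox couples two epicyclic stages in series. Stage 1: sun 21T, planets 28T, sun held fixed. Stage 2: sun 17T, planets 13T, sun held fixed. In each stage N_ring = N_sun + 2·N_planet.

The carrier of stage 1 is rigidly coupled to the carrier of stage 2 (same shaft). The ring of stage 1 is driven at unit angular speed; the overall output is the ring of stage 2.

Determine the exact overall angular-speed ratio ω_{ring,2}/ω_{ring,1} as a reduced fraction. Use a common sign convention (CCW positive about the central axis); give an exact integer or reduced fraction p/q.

Stage 1: N_ring = 21 + 2·28 = 77
Stage 1: 21(ω_s−ω_c) = −77(ω_r−ω_c),  ω_s=0, ω_r=1
Stage 1: 21(0−ω_c) = −77(1−ω_c)  ⇒  98ω_c = 77  ⇒  ω_c = 11/14
  ⇒ ω_c¹/ω_r¹ = 11/14
Stage 2: N_ring = 17 + 2·13 = 43
Stage 2: 17(ω_s−ω_c) = −43(ω_r−ω_c),  ω_s=0, ω_c=1
Stage 2: ω_r = 1 − (17/43)(0−1) = 60/43
  ⇒ ω_r²/ω_c² = 60/43
Coupling ω_c² = ω_c¹ ⇒ overall = 11/14 × 60/43 = 330/301

330/301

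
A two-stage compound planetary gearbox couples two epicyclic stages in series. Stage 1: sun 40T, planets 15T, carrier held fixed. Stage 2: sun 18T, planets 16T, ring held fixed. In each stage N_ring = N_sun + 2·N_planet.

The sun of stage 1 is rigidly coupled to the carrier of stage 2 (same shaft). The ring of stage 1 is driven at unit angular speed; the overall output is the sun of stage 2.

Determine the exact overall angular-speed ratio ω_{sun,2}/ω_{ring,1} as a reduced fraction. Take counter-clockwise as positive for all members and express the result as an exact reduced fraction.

Stage 1: N_ring = 40 + 2·15 = 70
Stage 1: 40(ω_s−ω_c) = −70(ω_r−ω_c),  ω_c=0, ω_r=1
Stage 1: ω_s = 0 − (70/40)(1−0) = -7/4
  ⇒ ω_s¹/ω_r¹ = -7/4
Stage 2: N_ring = 18 + 2·16 = 50
Stage 2: 18(ω_s−ω_c) = −50(ω_r−ω_c),  ω_r=0, ω_c=1
Stage 2: ω_s = 1 − (50/18)(0−1) = 34/9
  ⇒ ω_s²/ω_c² = 34/9
Coupling ω_c² = ω_s¹ ⇒ overall = -7/4 × 34/9 = -119/18

-119/18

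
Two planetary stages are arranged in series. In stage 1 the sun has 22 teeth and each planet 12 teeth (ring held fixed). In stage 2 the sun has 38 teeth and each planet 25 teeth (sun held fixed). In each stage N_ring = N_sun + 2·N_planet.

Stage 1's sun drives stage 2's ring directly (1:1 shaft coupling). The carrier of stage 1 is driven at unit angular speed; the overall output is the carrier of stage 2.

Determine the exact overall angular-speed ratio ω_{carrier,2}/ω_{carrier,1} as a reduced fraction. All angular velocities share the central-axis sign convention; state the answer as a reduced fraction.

Stage 1: N_ring = 22 + 2·12 = 46
Stage 1: 22(ω_s−ω_c) = −46(ω_r−ω_c),  ω_r=0, ω_c=1
Stage 1: ω_s = 1 − (46/22)(0−1) = 34/11
  ⇒ ω_s¹/ω_c¹ = 34/11
Stage 2: N_ring = 38 + 2·25 = 88
Stage 2: 38(ω_s−ω_c) = −88(ω_r−ω_c),  ω_s=0, ω_r=1
Stage 2: 38(0−ω_c) = −88(1−ω_c)  ⇒  126ω_c = 88  ⇒  ω_c = 44/63
  ⇒ ω_c²/ω_r² = 44/63
Coupling ω_r² = ω_s¹ ⇒ overall = 34/11 × 44/63 = 136/63

136/63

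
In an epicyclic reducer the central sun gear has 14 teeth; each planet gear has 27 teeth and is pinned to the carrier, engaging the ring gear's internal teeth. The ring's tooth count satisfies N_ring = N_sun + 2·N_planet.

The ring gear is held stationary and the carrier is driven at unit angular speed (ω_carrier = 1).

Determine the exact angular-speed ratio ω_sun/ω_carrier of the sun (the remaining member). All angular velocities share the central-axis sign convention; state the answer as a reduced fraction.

41/7

N_ring = 14 + 2·27 = 68
14(ω_s−ω_c) = −68(ω_r−ω_c),  ω_r=0, ω_c=1
ω_s = 1 − (68/14)(0−1) = 41/7
ω_s/ω_c = 41/7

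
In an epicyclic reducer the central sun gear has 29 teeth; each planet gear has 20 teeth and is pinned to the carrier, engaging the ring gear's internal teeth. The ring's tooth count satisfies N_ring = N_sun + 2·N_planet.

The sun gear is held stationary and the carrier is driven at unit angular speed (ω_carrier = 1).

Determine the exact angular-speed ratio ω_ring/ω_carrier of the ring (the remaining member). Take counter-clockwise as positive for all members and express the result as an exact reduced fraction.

98/69

N_ring = 29 + 2·20 = 69
29(ω_s−ω_c) = −69(ω_r−ω_c),  ω_s=0, ω_c=1
ω_r = 1 − (29/69)(0−1) = 98/69
ω_r/ω_c = 98/69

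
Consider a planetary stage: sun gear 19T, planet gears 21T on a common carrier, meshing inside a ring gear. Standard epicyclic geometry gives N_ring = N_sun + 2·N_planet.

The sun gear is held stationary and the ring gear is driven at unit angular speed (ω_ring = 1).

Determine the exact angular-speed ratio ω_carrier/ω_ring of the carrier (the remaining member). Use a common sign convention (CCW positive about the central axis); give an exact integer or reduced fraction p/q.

N_ring = 19 + 2·21 = 61
19(ω_s−ω_c) = −61(ω_r−ω_c),  ω_s=0, ω_r=1
19(0−ω_c) = −61(1−ω_c)  ⇒  80ω_c = 61  ⇒  ω_c = 61/80
ω_c/ω_r = 61/80

61/80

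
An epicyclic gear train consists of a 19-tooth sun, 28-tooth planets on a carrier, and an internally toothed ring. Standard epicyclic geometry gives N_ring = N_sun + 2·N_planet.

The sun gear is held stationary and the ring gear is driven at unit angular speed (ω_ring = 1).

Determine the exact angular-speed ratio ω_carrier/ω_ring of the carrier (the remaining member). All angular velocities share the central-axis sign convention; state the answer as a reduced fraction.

75/94

N_ring = 19 + 2·28 = 75
19(ω_s−ω_c) = −75(ω_r−ω_c),  ω_s=0, ω_r=1
19(0−ω_c) = −75(1−ω_c)  ⇒  94ω_c = 75  ⇒  ω_c = 75/94
ω_c/ω_r = 75/94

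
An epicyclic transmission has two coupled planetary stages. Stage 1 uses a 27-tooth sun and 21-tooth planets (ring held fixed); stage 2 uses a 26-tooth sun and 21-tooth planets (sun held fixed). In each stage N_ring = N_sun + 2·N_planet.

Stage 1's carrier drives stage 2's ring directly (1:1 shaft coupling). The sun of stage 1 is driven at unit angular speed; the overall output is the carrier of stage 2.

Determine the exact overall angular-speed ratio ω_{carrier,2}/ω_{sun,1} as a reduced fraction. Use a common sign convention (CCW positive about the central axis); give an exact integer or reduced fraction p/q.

Stage 1: N_ring = 27 + 2·21 = 69
Stage 1: 27(ω_s−ω_c) = −69(ω_r−ω_c),  ω_r=0, ω_s=1
Stage 1: 27(1−ω_c) = −69(0−ω_c)  ⇒  96ω_c = 27  ⇒  ω_c = 9/32
  ⇒ ω_c¹/ω_s¹ = 9/32
Stage 2: N_ring = 26 + 2·21 = 68
Stage 2: 26(ω_s−ω_c) = −68(ω_r−ω_c),  ω_s=0, ω_r=1
Stage 2: 26(0−ω_c) = −68(1−ω_c)  ⇒  94ω_c = 68  ⇒  ω_c = 34/47
  ⇒ ω_c²/ω_r² = 34/47
Coupling ω_r² = ω_c¹ ⇒ overall = 9/32 × 34/47 = 153/752

153/752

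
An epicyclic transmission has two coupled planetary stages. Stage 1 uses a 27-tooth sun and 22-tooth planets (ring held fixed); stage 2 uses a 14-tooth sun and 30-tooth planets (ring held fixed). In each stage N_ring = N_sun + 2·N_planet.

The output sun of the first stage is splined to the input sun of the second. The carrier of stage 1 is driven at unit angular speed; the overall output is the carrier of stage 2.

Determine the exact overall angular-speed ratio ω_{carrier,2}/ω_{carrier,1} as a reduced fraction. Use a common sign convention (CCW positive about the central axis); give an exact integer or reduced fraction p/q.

343/594

Stage 1: N_ring = 27 + 2·22 = 71
Stage 1: 27(ω_s−ω_c) = −71(ω_r−ω_c),  ω_r=0, ω_c=1
Stage 1: ω_s = 1 − (71/27)(0−1) = 98/27
  ⇒ ω_s¹/ω_c¹ = 98/27
Stage 2: N_ring = 14 + 2·30 = 74
Stage 2: 14(ω_s−ω_c) = −74(ω_r−ω_c),  ω_r=0, ω_s=1
Stage 2: 14(1−ω_c) = −74(0−ω_c)  ⇒  88ω_c = 14  ⇒  ω_c = 7/44
  ⇒ ω_c²/ω_s² = 7/44
Coupling ω_s² = ω_s¹ ⇒ overall = 98/27 × 7/44 = 343/594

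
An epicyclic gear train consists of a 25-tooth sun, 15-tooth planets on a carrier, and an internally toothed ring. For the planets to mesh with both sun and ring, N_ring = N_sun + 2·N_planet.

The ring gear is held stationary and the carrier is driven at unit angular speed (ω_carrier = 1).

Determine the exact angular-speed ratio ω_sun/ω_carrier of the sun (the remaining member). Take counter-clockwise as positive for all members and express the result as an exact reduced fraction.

16/5

N_ring = 25 + 2·15 = 55
25(ω_s−ω_c) = −55(ω_r−ω_c),  ω_r=0, ω_c=1
ω_s = 1 − (55/25)(0−1) = 16/5
ω_s/ω_c = 16/5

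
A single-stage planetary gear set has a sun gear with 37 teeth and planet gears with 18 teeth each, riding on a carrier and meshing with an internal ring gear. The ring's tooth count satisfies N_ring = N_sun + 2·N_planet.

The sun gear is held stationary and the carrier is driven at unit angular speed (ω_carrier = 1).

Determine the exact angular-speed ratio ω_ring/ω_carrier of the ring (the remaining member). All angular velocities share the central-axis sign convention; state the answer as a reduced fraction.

N_ring = 37 + 2·18 = 73
37(ω_s−ω_c) = −73(ω_r−ω_c),  ω_s=0, ω_c=1
ω_r = 1 − (37/73)(0−1) = 110/73
ω_r/ω_c = 110/73

110/73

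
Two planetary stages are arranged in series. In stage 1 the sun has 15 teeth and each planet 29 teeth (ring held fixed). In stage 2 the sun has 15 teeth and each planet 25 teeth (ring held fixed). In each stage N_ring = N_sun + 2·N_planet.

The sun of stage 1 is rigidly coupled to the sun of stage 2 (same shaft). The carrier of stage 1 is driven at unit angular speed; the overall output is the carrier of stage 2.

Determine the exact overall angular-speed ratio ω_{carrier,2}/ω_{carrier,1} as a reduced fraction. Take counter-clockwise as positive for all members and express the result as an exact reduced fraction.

11/10

Stage 1: N_ring = 15 + 2·29 = 73
Stage 1: 15(ω_s−ω_c) = −73(ω_r−ω_c),  ω_r=0, ω_c=1
Stage 1: ω_s = 1 − (73/15)(0−1) = 88/15
  ⇒ ω_s¹/ω_c¹ = 88/15
Stage 2: N_ring = 15 + 2·25 = 65
Stage 2: 15(ω_s−ω_c) = −65(ω_r−ω_c),  ω_r=0, ω_s=1
Stage 2: 15(1−ω_c) = −65(0−ω_c)  ⇒  80ω_c = 15  ⇒  ω_c = 3/16
  ⇒ ω_c²/ω_s² = 3/16
Coupling ω_s² = ω_s¹ ⇒ overall = 88/15 × 3/16 = 11/10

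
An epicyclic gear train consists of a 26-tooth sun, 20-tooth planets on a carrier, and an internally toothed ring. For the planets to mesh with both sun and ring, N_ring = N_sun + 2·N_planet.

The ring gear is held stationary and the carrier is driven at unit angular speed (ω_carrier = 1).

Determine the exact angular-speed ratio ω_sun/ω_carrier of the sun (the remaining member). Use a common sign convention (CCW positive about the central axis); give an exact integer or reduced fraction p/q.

46/13

N_ring = 26 + 2·20 = 66
26(ω_s−ω_c) = −66(ω_r−ω_c),  ω_r=0, ω_c=1
ω_s = 1 − (66/26)(0−1) = 46/13
ω_s/ω_c = 46/13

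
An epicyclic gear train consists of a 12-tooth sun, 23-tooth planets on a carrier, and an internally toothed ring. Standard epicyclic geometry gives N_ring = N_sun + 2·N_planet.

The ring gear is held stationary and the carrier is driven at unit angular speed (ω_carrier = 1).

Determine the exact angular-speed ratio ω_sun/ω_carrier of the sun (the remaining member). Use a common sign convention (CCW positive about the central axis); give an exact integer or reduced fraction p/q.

35/6

N_ring = 12 + 2·23 = 58
12(ω_s−ω_c) = −58(ω_r−ω_c),  ω_r=0, ω_c=1
ω_s = 1 − (58/12)(0−1) = 35/6
ω_s/ω_c = 35/6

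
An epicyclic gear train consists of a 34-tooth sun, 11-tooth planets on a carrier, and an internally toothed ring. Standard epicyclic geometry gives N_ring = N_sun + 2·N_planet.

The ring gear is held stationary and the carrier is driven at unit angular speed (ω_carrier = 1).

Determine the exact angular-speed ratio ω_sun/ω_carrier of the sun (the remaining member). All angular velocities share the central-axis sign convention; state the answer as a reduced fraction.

N_ring = 34 + 2·11 = 56
34(ω_s−ω_c) = −56(ω_r−ω_c),  ω_r=0, ω_c=1
ω_s = 1 − (56/34)(0−1) = 45/17
ω_s/ω_c = 45/17

45/17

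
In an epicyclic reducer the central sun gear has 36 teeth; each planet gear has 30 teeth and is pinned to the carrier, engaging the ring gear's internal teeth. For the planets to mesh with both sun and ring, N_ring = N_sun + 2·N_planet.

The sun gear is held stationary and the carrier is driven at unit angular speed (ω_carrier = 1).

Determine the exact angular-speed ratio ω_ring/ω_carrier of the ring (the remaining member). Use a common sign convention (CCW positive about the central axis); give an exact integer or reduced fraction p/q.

11/8

N_ring = 36 + 2·30 = 96
36(ω_s−ω_c) = −96(ω_r−ω_c),  ω_s=0, ω_c=1
ω_r = 1 − (36/96)(0−1) = 11/8
ω_r/ω_c = 11/8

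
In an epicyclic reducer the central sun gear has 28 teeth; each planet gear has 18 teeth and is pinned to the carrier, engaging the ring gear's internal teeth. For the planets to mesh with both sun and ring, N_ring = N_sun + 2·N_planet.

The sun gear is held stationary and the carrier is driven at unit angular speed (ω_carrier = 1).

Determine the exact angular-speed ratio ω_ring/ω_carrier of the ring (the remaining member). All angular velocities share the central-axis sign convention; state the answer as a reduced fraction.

N_ring = 28 + 2·18 = 64
28(ω_s−ω_c) = −64(ω_r−ω_c),  ω_s=0, ω_c=1
ω_r = 1 − (28/64)(0−1) = 23/16
ω_r/ω_c = 23/16

23/16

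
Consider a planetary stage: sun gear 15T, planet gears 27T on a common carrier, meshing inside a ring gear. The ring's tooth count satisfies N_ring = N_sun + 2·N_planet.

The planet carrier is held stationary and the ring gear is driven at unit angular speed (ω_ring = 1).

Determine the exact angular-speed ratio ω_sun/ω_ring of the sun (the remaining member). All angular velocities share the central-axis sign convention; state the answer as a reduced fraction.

N_ring = 15 + 2·27 = 69
15(ω_s−ω_c) = −69(ω_r−ω_c),  ω_c=0, ω_r=1
ω_s = 0 − (69/15)(1−0) = -23/5
ω_s/ω_r = -23/5

-23/5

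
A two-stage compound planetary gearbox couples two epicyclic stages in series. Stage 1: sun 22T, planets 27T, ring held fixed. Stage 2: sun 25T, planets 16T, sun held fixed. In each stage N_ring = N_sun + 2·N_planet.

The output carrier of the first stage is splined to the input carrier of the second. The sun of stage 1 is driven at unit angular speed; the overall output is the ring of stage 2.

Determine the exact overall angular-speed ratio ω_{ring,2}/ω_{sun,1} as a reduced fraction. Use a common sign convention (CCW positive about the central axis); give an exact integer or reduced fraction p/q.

Stage 1: N_ring = 22 + 2·27 = 76
Stage 1: 22(ω_s−ω_c) = −76(ω_r−ω_c),  ω_r=0, ω_s=1
Stage 1: 22(1−ω_c) = −76(0−ω_c)  ⇒  98ω_c = 22  ⇒  ω_c = 11/49
  ⇒ ω_c¹/ω_s¹ = 11/49
Stage 2: N_ring = 25 + 2·16 = 57
Stage 2: 25(ω_s−ω_c) = −57(ω_r−ω_c),  ω_s=0, ω_c=1
Stage 2: ω_r = 1 − (25/57)(0−1) = 82/57
  ⇒ ω_r²/ω_c² = 82/57
Coupling ω_c² = ω_c¹ ⇒ overall = 11/49 × 82/57 = 902/2793

902/2793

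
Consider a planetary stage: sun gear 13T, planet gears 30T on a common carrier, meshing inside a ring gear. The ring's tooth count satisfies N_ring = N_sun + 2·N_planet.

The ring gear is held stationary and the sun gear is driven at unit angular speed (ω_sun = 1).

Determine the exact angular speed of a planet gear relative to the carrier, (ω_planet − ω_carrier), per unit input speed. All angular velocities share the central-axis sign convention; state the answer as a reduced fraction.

-949/2580

N_ring = 13 + 2·30 = 73
13(ω_s−ω_c) = −73(ω_r−ω_c),  ω_r=0, ω_s=1
13(1−ω_c) = −73(0−ω_c)  ⇒  86ω_c = 13  ⇒  ω_c = 13/86
sun–planet: 13·(1−13/86) = −30·(ω_p−ω_c)  ⇒  ω_p−ω_c = −(13/30)·(73/86) = -949/2580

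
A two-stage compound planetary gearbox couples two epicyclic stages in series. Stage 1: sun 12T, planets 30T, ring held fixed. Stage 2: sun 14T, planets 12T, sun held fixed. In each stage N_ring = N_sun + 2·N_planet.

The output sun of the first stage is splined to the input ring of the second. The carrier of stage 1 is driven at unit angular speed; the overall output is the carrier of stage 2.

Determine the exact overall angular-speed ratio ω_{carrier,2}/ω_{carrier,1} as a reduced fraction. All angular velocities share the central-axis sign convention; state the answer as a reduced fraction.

133/26

Stage 1: N_ring = 12 + 2·30 = 72
Stage 1: 12(ω_s−ω_c) = −72(ω_r−ω_c),  ω_r=0, ω_c=1
Stage 1: ω_s = 1 − (72/12)(0−1) = 7
  ⇒ ω_s¹/ω_c¹ = 7
Stage 2: N_ring = 14 + 2·12 = 38
Stage 2: 14(ω_s−ω_c) = −38(ω_r−ω_c),  ω_s=0, ω_r=1
Stage 2: 14(0−ω_c) = −38(1−ω_c)  ⇒  52ω_c = 38  ⇒  ω_c = 19/26
  ⇒ ω_c²/ω_r² = 19/26
Coupling ω_r² = ω_s¹ ⇒ overall = 7 × 19/26 = 133/26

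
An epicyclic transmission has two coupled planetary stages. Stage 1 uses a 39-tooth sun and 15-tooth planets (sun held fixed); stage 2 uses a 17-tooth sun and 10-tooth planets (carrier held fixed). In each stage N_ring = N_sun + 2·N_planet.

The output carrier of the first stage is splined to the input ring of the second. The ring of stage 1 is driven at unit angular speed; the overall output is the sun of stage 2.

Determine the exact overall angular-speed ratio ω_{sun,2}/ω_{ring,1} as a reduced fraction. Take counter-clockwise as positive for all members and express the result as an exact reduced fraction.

-851/612

Stage 1: N_ring = 39 + 2·15 = 69
Stage 1: 39(ω_s−ω_c) = −69(ω_r−ω_c),  ω_s=0, ω_r=1
Stage 1: 39(0−ω_c) = −69(1−ω_c)  ⇒  108ω_c = 69  ⇒  ω_c = 23/36
  ⇒ ω_c¹/ω_r¹ = 23/36
Stage 2: N_ring = 17 + 2·10 = 37
Stage 2: 17(ω_s−ω_c) = −37(ω_r−ω_c),  ω_c=0, ω_r=1
Stage 2: ω_s = 0 − (37/17)(1−0) = -37/17
  ⇒ ω_s²/ω_r² = -37/17
Coupling ω_r² = ω_c¹ ⇒ overall = 23/36 × -37/17 = -851/612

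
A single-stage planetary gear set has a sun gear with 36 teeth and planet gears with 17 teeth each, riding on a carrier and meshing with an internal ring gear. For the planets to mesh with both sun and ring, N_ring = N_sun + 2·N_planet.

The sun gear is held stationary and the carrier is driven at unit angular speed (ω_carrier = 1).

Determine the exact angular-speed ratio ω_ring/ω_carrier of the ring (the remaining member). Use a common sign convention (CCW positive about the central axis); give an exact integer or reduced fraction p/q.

N_ring = 36 + 2·17 = 70
36(ω_s−ω_c) = −70(ω_r−ω_c),  ω_s=0, ω_c=1
ω_r = 1 − (36/70)(0−1) = 53/35
ω_r/ω_c = 53/35

53/35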